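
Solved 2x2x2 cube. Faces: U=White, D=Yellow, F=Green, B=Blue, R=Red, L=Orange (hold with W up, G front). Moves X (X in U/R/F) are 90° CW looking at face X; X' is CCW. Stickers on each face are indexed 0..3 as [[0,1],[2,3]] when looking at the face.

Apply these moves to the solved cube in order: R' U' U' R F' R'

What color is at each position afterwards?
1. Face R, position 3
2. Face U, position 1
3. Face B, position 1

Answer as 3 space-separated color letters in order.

Answer: Y W W

Derivation:
After move 1 (R'): R=RRRR U=WBWB F=GWGW D=YGYG B=YBYB
After move 2 (U'): U=BBWW F=OOGW R=GWRR B=RRYB L=YBOO
After move 3 (U'): U=BWBW F=YBGW R=OORR B=GWYB L=RROO
After move 4 (R): R=RORO U=BBBW F=YGGG D=YYYG B=WWWB
After move 5 (F'): F=GGYG U=BBRR R=YOYO D=ROYG L=RWOB
After move 6 (R'): R=OOYY U=BWRW F=GBYR D=RGYG B=GWOB
Query 1: R[3] = Y
Query 2: U[1] = W
Query 3: B[1] = W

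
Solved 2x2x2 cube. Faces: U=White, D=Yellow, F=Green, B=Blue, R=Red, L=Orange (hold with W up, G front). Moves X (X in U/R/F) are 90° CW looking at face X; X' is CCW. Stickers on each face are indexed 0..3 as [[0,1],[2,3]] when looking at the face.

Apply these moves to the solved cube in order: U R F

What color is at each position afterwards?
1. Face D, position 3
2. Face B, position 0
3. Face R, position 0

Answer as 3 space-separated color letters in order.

After move 1 (U): U=WWWW F=RRGG R=BBRR B=OOBB L=GGOO
After move 2 (R): R=RBRB U=WRWG F=RYGY D=YBYO B=WOWB
After move 3 (F): F=GRYY U=WROG R=WBGB D=RRYO L=GYOB
Query 1: D[3] = O
Query 2: B[0] = W
Query 3: R[0] = W

Answer: O W W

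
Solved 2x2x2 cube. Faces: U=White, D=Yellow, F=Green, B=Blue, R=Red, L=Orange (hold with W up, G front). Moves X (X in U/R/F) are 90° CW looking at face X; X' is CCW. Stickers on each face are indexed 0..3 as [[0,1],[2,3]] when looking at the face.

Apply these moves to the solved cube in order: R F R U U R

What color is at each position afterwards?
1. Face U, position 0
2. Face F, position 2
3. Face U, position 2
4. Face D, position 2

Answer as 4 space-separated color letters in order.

After move 1 (R): R=RRRR U=WGWG F=GYGY D=YBYB B=WBWB
After move 2 (F): F=GGYY U=WGOO R=WRGR D=RRYB L=OYOB
After move 3 (R): R=GWRR U=WGOY F=GRYB D=RWYW B=OBGB
After move 4 (U): U=OWYG F=GWYB R=OBRR B=OYGB L=GROB
After move 5 (U): U=YOGW F=OBYB R=OYRR B=GRGB L=GWOB
After move 6 (R): R=RORY U=YBGB F=OWYW D=RGYG B=WROB
Query 1: U[0] = Y
Query 2: F[2] = Y
Query 3: U[2] = G
Query 4: D[2] = Y

Answer: Y Y G Y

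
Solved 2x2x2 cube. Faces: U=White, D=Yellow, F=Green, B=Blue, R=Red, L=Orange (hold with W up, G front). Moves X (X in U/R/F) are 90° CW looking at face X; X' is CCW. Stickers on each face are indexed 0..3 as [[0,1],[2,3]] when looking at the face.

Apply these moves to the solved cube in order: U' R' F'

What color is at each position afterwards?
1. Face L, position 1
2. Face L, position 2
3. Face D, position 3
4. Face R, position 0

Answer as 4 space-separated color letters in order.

After move 1 (U'): U=WWWW F=OOGG R=GGRR B=RRBB L=BBOO
After move 2 (R'): R=GRGR U=WBWR F=OWGW D=YOYG B=YRYB
After move 3 (F'): F=WWOG U=WBGG R=ORYR D=BOYG L=BROW
Query 1: L[1] = R
Query 2: L[2] = O
Query 3: D[3] = G
Query 4: R[0] = O

Answer: R O G O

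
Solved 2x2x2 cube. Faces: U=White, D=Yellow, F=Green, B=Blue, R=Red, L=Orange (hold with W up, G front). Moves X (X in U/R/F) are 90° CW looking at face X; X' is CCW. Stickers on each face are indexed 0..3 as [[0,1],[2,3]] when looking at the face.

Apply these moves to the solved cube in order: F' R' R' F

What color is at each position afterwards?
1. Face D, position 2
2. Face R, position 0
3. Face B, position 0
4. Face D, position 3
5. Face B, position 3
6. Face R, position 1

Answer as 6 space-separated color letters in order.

Answer: Y R G R B Y

Derivation:
After move 1 (F'): F=GGGG U=WWRR R=YRYR D=OOYY L=OWOW
After move 2 (R'): R=RRYY U=WBRB F=GWGR D=OGYG B=YBOB
After move 3 (R'): R=RYRY U=WORY F=GBGB D=OWYR B=GBGB
After move 4 (F): F=GGBB U=WOWW R=RYYY D=RRYR L=OOOW
Query 1: D[2] = Y
Query 2: R[0] = R
Query 3: B[0] = G
Query 4: D[3] = R
Query 5: B[3] = B
Query 6: R[1] = Y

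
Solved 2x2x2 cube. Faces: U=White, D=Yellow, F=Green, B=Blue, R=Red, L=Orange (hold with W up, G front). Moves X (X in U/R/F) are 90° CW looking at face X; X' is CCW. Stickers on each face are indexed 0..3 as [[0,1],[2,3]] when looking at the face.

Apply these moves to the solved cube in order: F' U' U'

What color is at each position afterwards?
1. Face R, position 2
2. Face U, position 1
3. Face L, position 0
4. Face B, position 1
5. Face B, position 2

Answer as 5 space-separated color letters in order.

After move 1 (F'): F=GGGG U=WWRR R=YRYR D=OOYY L=OWOW
After move 2 (U'): U=WRWR F=OWGG R=GGYR B=YRBB L=BBOW
After move 3 (U'): U=RRWW F=BBGG R=OWYR B=GGBB L=YROW
Query 1: R[2] = Y
Query 2: U[1] = R
Query 3: L[0] = Y
Query 4: B[1] = G
Query 5: B[2] = B

Answer: Y R Y G B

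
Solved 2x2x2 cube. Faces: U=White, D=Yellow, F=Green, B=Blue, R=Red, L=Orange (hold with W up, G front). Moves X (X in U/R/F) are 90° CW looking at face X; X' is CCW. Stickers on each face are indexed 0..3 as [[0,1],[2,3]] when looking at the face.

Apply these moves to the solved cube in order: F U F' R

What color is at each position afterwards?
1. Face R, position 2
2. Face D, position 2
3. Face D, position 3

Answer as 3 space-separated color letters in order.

After move 1 (F): F=GGGG U=WWOO R=WRWR D=RRYY L=OYOY
After move 2 (U): U=OWOW F=WRGG R=BBWR B=OYBB L=GGOY
After move 3 (F'): F=RGWG U=OWBW R=RBRR D=GYYY L=GWOO
After move 4 (R): R=RRRB U=OGBG F=RYWY D=GBYO B=WYWB
Query 1: R[2] = R
Query 2: D[2] = Y
Query 3: D[3] = O

Answer: R Y O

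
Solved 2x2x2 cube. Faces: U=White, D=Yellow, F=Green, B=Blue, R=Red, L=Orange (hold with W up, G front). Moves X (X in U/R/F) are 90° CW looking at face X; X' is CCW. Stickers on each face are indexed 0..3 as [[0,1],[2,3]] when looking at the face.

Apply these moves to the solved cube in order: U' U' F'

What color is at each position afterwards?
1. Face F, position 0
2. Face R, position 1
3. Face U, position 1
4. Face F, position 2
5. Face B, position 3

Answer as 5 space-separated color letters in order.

Answer: B O W B B

Derivation:
After move 1 (U'): U=WWWW F=OOGG R=GGRR B=RRBB L=BBOO
After move 2 (U'): U=WWWW F=BBGG R=OORR B=GGBB L=RROO
After move 3 (F'): F=BGBG U=WWOR R=YOYR D=ROYY L=RWOW
Query 1: F[0] = B
Query 2: R[1] = O
Query 3: U[1] = W
Query 4: F[2] = B
Query 5: B[3] = B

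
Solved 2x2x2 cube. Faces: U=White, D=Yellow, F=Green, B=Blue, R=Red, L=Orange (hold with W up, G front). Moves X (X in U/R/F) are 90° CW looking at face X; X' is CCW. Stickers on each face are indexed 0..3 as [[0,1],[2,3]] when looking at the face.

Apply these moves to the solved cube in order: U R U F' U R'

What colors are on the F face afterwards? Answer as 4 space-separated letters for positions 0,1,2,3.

Answer: B W R W

Derivation:
After move 1 (U): U=WWWW F=RRGG R=BBRR B=OOBB L=GGOO
After move 2 (R): R=RBRB U=WRWG F=RYGY D=YBYO B=WOWB
After move 3 (U): U=WWGR F=RBGY R=WORB B=GGWB L=RYOO
After move 4 (F'): F=BYRG U=WWWR R=BOYB D=YOYO L=RROG
After move 5 (U): U=WWRW F=BORG R=GGYB B=RRWB L=BYOG
After move 6 (R'): R=GBGY U=WWRR F=BWRW D=YOYG B=OROB
Query: F face = BWRW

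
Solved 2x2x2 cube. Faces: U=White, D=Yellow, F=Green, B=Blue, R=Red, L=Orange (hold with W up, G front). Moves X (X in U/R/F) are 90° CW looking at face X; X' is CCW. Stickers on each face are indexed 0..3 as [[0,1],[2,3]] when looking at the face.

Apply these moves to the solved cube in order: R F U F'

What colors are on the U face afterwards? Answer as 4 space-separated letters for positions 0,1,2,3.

Answer: O W W G

Derivation:
After move 1 (R): R=RRRR U=WGWG F=GYGY D=YBYB B=WBWB
After move 2 (F): F=GGYY U=WGOO R=WRGR D=RRYB L=OYOB
After move 3 (U): U=OWOG F=WRYY R=WBGR B=OYWB L=GGOB
After move 4 (F'): F=RYWY U=OWWG R=RBRR D=GBYB L=GGOO
Query: U face = OWWG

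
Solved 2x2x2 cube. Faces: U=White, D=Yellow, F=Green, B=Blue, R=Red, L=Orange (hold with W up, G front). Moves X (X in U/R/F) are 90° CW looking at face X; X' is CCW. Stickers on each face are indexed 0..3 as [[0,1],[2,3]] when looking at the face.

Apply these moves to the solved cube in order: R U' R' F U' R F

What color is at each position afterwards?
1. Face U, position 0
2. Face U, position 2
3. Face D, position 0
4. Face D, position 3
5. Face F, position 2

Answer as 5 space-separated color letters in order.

Answer: W O R W Y

Derivation:
After move 1 (R): R=RRRR U=WGWG F=GYGY D=YBYB B=WBWB
After move 2 (U'): U=GGWW F=OOGY R=GYRR B=RRWB L=WBOO
After move 3 (R'): R=YRGR U=GWWR F=OGGW D=YOYY B=BRBB
After move 4 (F): F=GOWG U=GWOB R=WRRR D=GYYY L=WYOO
After move 5 (U'): U=WBGO F=WYWG R=GORR B=WRBB L=BROO
After move 6 (R): R=RGRO U=WYGG F=WYWY D=GBYW B=ORBB
After move 7 (F): F=WWYY U=WYOR R=GGGO D=RRYW L=BGOB
Query 1: U[0] = W
Query 2: U[2] = O
Query 3: D[0] = R
Query 4: D[3] = W
Query 5: F[2] = Y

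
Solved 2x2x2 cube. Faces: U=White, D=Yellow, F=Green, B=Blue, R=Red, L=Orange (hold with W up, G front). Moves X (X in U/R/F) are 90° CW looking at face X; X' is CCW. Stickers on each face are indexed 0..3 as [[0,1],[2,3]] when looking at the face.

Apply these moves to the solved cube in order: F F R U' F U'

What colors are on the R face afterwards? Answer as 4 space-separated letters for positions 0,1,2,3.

Answer: G O Y R

Derivation:
After move 1 (F): F=GGGG U=WWOO R=WRWR D=RRYY L=OYOY
After move 2 (F): F=GGGG U=WWYY R=OROR D=WWYY L=OROR
After move 3 (R): R=OORR U=WGYG F=GWGY D=WBYB B=YBWB
After move 4 (U'): U=GGWY F=ORGY R=GWRR B=OOWB L=YBOR
After move 5 (F): F=GOYR U=GGRB R=WWYR D=RGYB L=YWOB
After move 6 (U'): U=GBGR F=YWYR R=GOYR B=WWWB L=OOOB
Query: R face = GOYR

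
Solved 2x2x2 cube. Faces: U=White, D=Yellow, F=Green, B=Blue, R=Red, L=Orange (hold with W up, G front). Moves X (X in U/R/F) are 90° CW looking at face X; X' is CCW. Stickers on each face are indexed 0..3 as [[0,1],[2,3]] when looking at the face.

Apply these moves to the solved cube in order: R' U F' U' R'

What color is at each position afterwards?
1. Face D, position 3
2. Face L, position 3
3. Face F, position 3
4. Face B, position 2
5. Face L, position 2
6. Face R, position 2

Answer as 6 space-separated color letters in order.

After move 1 (R'): R=RRRR U=WBWB F=GWGW D=YGYG B=YBYB
After move 2 (U): U=WWBB F=RRGW R=YBRR B=OOYB L=GWOO
After move 3 (F'): F=RWRG U=WWYR R=GBYR D=WOYG L=GBOB
After move 4 (U'): U=WRWY F=GBRG R=RWYR B=GBYB L=OOOB
After move 5 (R'): R=WRRY U=WYWG F=GRRY D=WBYG B=GBOB
Query 1: D[3] = G
Query 2: L[3] = B
Query 3: F[3] = Y
Query 4: B[2] = O
Query 5: L[2] = O
Query 6: R[2] = R

Answer: G B Y O O R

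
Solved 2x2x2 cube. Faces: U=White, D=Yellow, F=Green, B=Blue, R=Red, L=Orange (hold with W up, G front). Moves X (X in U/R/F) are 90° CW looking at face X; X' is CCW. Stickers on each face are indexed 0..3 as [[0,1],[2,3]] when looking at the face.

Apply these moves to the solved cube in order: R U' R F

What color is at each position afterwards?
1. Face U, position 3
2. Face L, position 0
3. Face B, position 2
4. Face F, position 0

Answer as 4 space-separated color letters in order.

After move 1 (R): R=RRRR U=WGWG F=GYGY D=YBYB B=WBWB
After move 2 (U'): U=GGWW F=OOGY R=GYRR B=RRWB L=WBOO
After move 3 (R): R=RGRY U=GOWY F=OBGB D=YWYR B=WRGB
After move 4 (F): F=GOBB U=GOOB R=WGYY D=RRYR L=WYOW
Query 1: U[3] = B
Query 2: L[0] = W
Query 3: B[2] = G
Query 4: F[0] = G

Answer: B W G G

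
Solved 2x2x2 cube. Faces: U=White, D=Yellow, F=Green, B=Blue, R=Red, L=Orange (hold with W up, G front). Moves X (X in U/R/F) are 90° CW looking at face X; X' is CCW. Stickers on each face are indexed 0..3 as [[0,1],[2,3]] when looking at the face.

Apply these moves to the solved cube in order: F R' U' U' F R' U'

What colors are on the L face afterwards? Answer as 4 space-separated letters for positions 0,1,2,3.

After move 1 (F): F=GGGG U=WWOO R=WRWR D=RRYY L=OYOY
After move 2 (R'): R=RRWW U=WBOB F=GWGO D=RGYG B=YBRB
After move 3 (U'): U=BBWO F=OYGO R=GWWW B=RRRB L=YBOY
After move 4 (U'): U=BOBW F=YBGO R=OYWW B=GWRB L=RROY
After move 5 (F): F=GYOB U=BOYR R=BYWW D=WOYG L=RROG
After move 6 (R'): R=YWBW U=BRYG F=GOOR D=WYYB B=GWOB
After move 7 (U'): U=RGBY F=RROR R=GOBW B=YWOB L=GWOG
Query: L face = GWOG

Answer: G W O G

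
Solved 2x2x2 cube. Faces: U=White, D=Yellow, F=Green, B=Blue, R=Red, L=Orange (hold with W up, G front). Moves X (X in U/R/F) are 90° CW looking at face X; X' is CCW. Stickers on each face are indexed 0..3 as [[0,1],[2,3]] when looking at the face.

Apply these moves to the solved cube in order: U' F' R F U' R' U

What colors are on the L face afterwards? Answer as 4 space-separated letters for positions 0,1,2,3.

Answer: B W O B

Derivation:
After move 1 (U'): U=WWWW F=OOGG R=GGRR B=RRBB L=BBOO
After move 2 (F'): F=OGOG U=WWGR R=YGYR D=BOYY L=BWOW
After move 3 (R): R=YYRG U=WGGG F=OOOY D=BBYR B=RRWB
After move 4 (F): F=OOYO U=WGWW R=GYGG D=RYYR L=BBOB
After move 5 (U'): U=GWWW F=BBYO R=OOGG B=GYWB L=RROB
After move 6 (R'): R=OGOG U=GWWG F=BWYW D=RBYO B=RYYB
After move 7 (U): U=WGGW F=OGYW R=RYOG B=RRYB L=BWOB
Query: L face = BWOB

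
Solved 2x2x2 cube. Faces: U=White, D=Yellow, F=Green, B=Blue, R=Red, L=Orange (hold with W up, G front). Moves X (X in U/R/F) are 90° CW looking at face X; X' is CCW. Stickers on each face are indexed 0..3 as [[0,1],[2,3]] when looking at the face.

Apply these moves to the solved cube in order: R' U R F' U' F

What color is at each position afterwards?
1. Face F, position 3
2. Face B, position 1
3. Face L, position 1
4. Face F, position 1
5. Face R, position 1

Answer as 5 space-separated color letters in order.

Answer: W Y W G G

Derivation:
After move 1 (R'): R=RRRR U=WBWB F=GWGW D=YGYG B=YBYB
After move 2 (U): U=WWBB F=RRGW R=YBRR B=OOYB L=GWOO
After move 3 (R): R=RYRB U=WRBW F=RGGG D=YYYO B=BOWB
After move 4 (F'): F=GGRG U=WRRR R=YYYB D=WOYO L=GWOB
After move 5 (U'): U=RRWR F=GWRG R=GGYB B=YYWB L=BOOB
After move 6 (F): F=RGGW U=RRBO R=WGRB D=YGYO L=BWOO
Query 1: F[3] = W
Query 2: B[1] = Y
Query 3: L[1] = W
Query 4: F[1] = G
Query 5: R[1] = G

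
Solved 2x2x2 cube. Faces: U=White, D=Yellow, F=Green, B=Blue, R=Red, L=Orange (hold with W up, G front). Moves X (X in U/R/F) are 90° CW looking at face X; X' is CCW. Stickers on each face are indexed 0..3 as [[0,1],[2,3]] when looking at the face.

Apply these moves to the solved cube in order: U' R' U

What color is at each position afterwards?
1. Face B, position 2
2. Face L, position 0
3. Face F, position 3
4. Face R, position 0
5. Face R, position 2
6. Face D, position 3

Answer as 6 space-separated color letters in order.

Answer: Y O W Y G G

Derivation:
After move 1 (U'): U=WWWW F=OOGG R=GGRR B=RRBB L=BBOO
After move 2 (R'): R=GRGR U=WBWR F=OWGW D=YOYG B=YRYB
After move 3 (U): U=WWRB F=GRGW R=YRGR B=BBYB L=OWOO
Query 1: B[2] = Y
Query 2: L[0] = O
Query 3: F[3] = W
Query 4: R[0] = Y
Query 5: R[2] = G
Query 6: D[3] = G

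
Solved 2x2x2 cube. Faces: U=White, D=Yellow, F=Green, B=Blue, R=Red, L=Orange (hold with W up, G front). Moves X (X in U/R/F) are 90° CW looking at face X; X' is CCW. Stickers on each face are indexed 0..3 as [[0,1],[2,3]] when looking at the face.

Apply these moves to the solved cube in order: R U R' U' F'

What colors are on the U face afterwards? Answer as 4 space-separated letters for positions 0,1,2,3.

Answer: W O R W

Derivation:
After move 1 (R): R=RRRR U=WGWG F=GYGY D=YBYB B=WBWB
After move 2 (U): U=WWGG F=RRGY R=WBRR B=OOWB L=GYOO
After move 3 (R'): R=BRWR U=WWGO F=RWGG D=YRYY B=BOBB
After move 4 (U'): U=WOWG F=GYGG R=RWWR B=BRBB L=BOOO
After move 5 (F'): F=YGGG U=WORW R=RWYR D=OOYY L=BGOW
Query: U face = WORW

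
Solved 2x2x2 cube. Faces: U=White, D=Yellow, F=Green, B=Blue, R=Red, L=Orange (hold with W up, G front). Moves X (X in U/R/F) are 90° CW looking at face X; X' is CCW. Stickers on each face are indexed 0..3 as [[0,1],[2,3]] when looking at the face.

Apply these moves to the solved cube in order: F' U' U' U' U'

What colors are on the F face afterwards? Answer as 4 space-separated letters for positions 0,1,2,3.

Answer: G G G G

Derivation:
After move 1 (F'): F=GGGG U=WWRR R=YRYR D=OOYY L=OWOW
After move 2 (U'): U=WRWR F=OWGG R=GGYR B=YRBB L=BBOW
After move 3 (U'): U=RRWW F=BBGG R=OWYR B=GGBB L=YROW
After move 4 (U'): U=RWRW F=YRGG R=BBYR B=OWBB L=GGOW
After move 5 (U'): U=WWRR F=GGGG R=YRYR B=BBBB L=OWOW
Query: F face = GGGG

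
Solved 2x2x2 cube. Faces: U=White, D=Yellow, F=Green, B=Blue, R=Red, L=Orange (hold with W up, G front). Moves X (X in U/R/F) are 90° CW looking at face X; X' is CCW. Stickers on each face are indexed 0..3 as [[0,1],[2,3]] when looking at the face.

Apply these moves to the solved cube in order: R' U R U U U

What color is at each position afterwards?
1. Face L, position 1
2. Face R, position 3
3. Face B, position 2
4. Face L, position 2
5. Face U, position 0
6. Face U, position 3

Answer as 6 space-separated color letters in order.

Answer: O B W O R B

Derivation:
After move 1 (R'): R=RRRR U=WBWB F=GWGW D=YGYG B=YBYB
After move 2 (U): U=WWBB F=RRGW R=YBRR B=OOYB L=GWOO
After move 3 (R): R=RYRB U=WRBW F=RGGG D=YYYO B=BOWB
After move 4 (U): U=BWWR F=RYGG R=BORB B=GWWB L=RGOO
After move 5 (U): U=WBRW F=BOGG R=GWRB B=RGWB L=RYOO
After move 6 (U): U=RWWB F=GWGG R=RGRB B=RYWB L=BOOO
Query 1: L[1] = O
Query 2: R[3] = B
Query 3: B[2] = W
Query 4: L[2] = O
Query 5: U[0] = R
Query 6: U[3] = B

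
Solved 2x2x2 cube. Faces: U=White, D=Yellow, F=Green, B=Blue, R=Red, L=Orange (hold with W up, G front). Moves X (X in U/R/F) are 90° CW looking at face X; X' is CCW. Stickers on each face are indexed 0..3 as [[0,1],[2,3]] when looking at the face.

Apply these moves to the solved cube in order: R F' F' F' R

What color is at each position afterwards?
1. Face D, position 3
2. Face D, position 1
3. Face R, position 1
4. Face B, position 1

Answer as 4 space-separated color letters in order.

Answer: W W W B

Derivation:
After move 1 (R): R=RRRR U=WGWG F=GYGY D=YBYB B=WBWB
After move 2 (F'): F=YYGG U=WGRR R=BRYR D=OOYB L=OGOW
After move 3 (F'): F=YGYG U=WGBY R=OROR D=GWYB L=OROR
After move 4 (F'): F=GGYY U=WGOO R=WRGR D=RRYB L=OYOB
After move 5 (R): R=GWRR U=WGOY F=GRYB D=RWYW B=OBGB
Query 1: D[3] = W
Query 2: D[1] = W
Query 3: R[1] = W
Query 4: B[1] = B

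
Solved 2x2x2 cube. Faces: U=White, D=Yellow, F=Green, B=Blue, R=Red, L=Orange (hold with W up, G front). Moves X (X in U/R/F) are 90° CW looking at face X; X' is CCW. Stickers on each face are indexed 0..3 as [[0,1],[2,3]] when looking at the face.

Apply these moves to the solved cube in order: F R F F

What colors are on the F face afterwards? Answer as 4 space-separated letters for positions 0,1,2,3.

After move 1 (F): F=GGGG U=WWOO R=WRWR D=RRYY L=OYOY
After move 2 (R): R=WWRR U=WGOG F=GRGY D=RBYB B=OBWB
After move 3 (F): F=GGYR U=WGYY R=OWGR D=RWYB L=OROB
After move 4 (F): F=YGRG U=WGBR R=YWYR D=GOYB L=OROW
Query: F face = YGRG

Answer: Y G R G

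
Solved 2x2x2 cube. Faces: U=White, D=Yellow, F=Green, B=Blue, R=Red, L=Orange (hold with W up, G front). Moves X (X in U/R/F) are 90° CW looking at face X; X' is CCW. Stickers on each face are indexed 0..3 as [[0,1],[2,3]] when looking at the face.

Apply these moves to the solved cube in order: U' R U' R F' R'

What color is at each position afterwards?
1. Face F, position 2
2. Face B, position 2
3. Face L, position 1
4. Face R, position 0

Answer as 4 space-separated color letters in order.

Answer: B O Y O

Derivation:
After move 1 (U'): U=WWWW F=OOGG R=GGRR B=RRBB L=BBOO
After move 2 (R): R=RGRG U=WOWG F=OYGY D=YBYR B=WRWB
After move 3 (U'): U=OGWW F=BBGY R=OYRG B=RGWB L=WROO
After move 4 (R): R=ROGY U=OBWY F=BBGR D=YWYR B=WGGB
After move 5 (F'): F=BRBG U=OBRG R=WOYY D=ROYR L=WYOW
After move 6 (R'): R=OYWY U=OGRW F=BBBG D=RRYG B=RGOB
Query 1: F[2] = B
Query 2: B[2] = O
Query 3: L[1] = Y
Query 4: R[0] = O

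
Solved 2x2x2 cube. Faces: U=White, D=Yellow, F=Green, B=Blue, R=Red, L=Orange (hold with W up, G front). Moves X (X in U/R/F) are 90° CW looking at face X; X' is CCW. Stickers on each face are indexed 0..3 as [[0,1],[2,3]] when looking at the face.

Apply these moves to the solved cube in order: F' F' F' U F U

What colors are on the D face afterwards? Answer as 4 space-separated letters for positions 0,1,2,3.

Answer: W B Y Y

Derivation:
After move 1 (F'): F=GGGG U=WWRR R=YRYR D=OOYY L=OWOW
After move 2 (F'): F=GGGG U=WWYY R=OROR D=WWYY L=OROR
After move 3 (F'): F=GGGG U=WWOO R=WRWR D=RRYY L=OYOY
After move 4 (U): U=OWOW F=WRGG R=BBWR B=OYBB L=GGOY
After move 5 (F): F=GWGR U=OWYG R=OBWR D=WBYY L=GROR
After move 6 (U): U=YOGW F=OBGR R=OYWR B=GRBB L=GWOR
Query: D face = WBYY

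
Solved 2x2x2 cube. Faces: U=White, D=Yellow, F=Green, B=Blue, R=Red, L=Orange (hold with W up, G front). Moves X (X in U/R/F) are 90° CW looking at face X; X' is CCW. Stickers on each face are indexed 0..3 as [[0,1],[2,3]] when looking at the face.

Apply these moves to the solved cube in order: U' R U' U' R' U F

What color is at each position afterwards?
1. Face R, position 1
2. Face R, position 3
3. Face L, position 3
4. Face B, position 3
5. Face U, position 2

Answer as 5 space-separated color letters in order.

Answer: Y R R B O

Derivation:
After move 1 (U'): U=WWWW F=OOGG R=GGRR B=RRBB L=BBOO
After move 2 (R): R=RGRG U=WOWG F=OYGY D=YBYR B=WRWB
After move 3 (U'): U=OGWW F=BBGY R=OYRG B=RGWB L=WROO
After move 4 (U'): U=GWOW F=WRGY R=BBRG B=OYWB L=RGOO
After move 5 (R'): R=BGBR U=GWOO F=WWGW D=YRYY B=RYBB
After move 6 (U): U=OGOW F=BGGW R=RYBR B=RGBB L=WWOO
After move 7 (F): F=GBWG U=OGOW R=OYWR D=BRYY L=WYOR
Query 1: R[1] = Y
Query 2: R[3] = R
Query 3: L[3] = R
Query 4: B[3] = B
Query 5: U[2] = O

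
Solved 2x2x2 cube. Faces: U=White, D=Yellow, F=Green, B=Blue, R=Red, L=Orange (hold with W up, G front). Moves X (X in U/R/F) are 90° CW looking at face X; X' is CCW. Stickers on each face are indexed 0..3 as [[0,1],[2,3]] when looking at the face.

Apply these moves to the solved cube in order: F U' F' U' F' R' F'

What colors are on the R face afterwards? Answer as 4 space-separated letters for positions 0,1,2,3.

After move 1 (F): F=GGGG U=WWOO R=WRWR D=RRYY L=OYOY
After move 2 (U'): U=WOWO F=OYGG R=GGWR B=WRBB L=BBOY
After move 3 (F'): F=YGOG U=WOGW R=RGRR D=BYYY L=BOOW
After move 4 (U'): U=OWWG F=BOOG R=YGRR B=RGBB L=WROW
After move 5 (F'): F=OGBO U=OWYR R=YGBR D=RWYY L=WGOW
After move 6 (R'): R=GRYB U=OBYR F=OWBR D=RGYO B=YGWB
After move 7 (F'): F=WROB U=OBGY R=GRRB D=GWYO L=WROY
Query: R face = GRRB

Answer: G R R B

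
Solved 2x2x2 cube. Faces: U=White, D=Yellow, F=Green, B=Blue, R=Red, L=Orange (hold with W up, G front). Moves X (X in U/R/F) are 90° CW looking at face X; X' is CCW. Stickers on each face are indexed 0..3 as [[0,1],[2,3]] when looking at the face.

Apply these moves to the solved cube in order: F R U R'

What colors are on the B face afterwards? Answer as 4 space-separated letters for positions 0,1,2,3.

After move 1 (F): F=GGGG U=WWOO R=WRWR D=RRYY L=OYOY
After move 2 (R): R=WWRR U=WGOG F=GRGY D=RBYB B=OBWB
After move 3 (U): U=OWGG F=WWGY R=OBRR B=OYWB L=GROY
After move 4 (R'): R=BROR U=OWGO F=WWGG D=RWYY B=BYBB
Query: B face = BYBB

Answer: B Y B B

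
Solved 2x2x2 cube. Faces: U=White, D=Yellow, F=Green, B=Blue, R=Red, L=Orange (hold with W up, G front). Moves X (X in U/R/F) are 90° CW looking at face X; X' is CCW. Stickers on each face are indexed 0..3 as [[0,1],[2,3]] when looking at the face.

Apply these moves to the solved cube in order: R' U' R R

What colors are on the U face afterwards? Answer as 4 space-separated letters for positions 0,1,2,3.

After move 1 (R'): R=RRRR U=WBWB F=GWGW D=YGYG B=YBYB
After move 2 (U'): U=BBWW F=OOGW R=GWRR B=RRYB L=YBOO
After move 3 (R): R=RGRW U=BOWW F=OGGG D=YYYR B=WRBB
After move 4 (R): R=RRWG U=BGWG F=OYGR D=YBYW B=WROB
Query: U face = BGWG

Answer: B G W G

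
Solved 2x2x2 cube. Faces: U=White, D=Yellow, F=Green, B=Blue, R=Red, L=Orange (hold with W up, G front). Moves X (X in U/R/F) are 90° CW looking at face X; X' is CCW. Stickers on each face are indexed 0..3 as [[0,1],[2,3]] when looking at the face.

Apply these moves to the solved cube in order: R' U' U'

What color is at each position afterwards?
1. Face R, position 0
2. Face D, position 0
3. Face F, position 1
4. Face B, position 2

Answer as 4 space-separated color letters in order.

After move 1 (R'): R=RRRR U=WBWB F=GWGW D=YGYG B=YBYB
After move 2 (U'): U=BBWW F=OOGW R=GWRR B=RRYB L=YBOO
After move 3 (U'): U=BWBW F=YBGW R=OORR B=GWYB L=RROO
Query 1: R[0] = O
Query 2: D[0] = Y
Query 3: F[1] = B
Query 4: B[2] = Y

Answer: O Y B Y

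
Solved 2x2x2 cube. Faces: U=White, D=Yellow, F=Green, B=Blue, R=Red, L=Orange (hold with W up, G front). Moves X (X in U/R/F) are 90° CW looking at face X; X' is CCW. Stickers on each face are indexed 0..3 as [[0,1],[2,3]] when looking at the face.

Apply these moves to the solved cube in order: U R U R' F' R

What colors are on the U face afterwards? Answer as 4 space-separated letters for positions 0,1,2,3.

Answer: W R O G

Derivation:
After move 1 (U): U=WWWW F=RRGG R=BBRR B=OOBB L=GGOO
After move 2 (R): R=RBRB U=WRWG F=RYGY D=YBYO B=WOWB
After move 3 (U): U=WWGR F=RBGY R=WORB B=GGWB L=RYOO
After move 4 (R'): R=OBWR U=WWGG F=RWGR D=YBYY B=OGBB
After move 5 (F'): F=WRRG U=WWOW R=BBYR D=YOYY L=RGOG
After move 6 (R): R=YBRB U=WROG F=WORY D=YBYO B=WGWB
Query: U face = WROG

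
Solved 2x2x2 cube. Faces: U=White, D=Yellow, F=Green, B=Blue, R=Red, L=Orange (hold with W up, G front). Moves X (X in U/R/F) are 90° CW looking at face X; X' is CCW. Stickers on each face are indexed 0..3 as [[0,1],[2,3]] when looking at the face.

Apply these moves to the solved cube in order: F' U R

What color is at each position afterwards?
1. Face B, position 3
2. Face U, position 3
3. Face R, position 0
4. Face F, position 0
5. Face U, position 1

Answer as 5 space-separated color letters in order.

Answer: B G Y Y R

Derivation:
After move 1 (F'): F=GGGG U=WWRR R=YRYR D=OOYY L=OWOW
After move 2 (U): U=RWRW F=YRGG R=BBYR B=OWBB L=GGOW
After move 3 (R): R=YBRB U=RRRG F=YOGY D=OBYO B=WWWB
Query 1: B[3] = B
Query 2: U[3] = G
Query 3: R[0] = Y
Query 4: F[0] = Y
Query 5: U[1] = R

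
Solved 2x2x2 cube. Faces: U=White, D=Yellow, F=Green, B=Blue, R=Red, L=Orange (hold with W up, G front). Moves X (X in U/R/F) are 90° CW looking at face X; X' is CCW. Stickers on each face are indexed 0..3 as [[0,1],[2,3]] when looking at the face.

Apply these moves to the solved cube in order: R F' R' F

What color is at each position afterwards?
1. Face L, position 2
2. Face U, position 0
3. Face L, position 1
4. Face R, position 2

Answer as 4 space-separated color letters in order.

After move 1 (R): R=RRRR U=WGWG F=GYGY D=YBYB B=WBWB
After move 2 (F'): F=YYGG U=WGRR R=BRYR D=OOYB L=OGOW
After move 3 (R'): R=RRBY U=WWRW F=YGGR D=OYYG B=BBOB
After move 4 (F): F=GYRG U=WWWG R=RRWY D=BRYG L=OOOY
Query 1: L[2] = O
Query 2: U[0] = W
Query 3: L[1] = O
Query 4: R[2] = W

Answer: O W O W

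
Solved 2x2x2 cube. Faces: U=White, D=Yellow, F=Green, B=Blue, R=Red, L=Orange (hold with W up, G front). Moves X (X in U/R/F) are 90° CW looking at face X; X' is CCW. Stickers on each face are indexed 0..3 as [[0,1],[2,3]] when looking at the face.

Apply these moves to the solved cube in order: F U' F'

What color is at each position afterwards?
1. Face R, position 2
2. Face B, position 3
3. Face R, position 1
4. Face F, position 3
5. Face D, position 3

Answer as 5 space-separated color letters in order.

Answer: R B G G Y

Derivation:
After move 1 (F): F=GGGG U=WWOO R=WRWR D=RRYY L=OYOY
After move 2 (U'): U=WOWO F=OYGG R=GGWR B=WRBB L=BBOY
After move 3 (F'): F=YGOG U=WOGW R=RGRR D=BYYY L=BOOW
Query 1: R[2] = R
Query 2: B[3] = B
Query 3: R[1] = G
Query 4: F[3] = G
Query 5: D[3] = Y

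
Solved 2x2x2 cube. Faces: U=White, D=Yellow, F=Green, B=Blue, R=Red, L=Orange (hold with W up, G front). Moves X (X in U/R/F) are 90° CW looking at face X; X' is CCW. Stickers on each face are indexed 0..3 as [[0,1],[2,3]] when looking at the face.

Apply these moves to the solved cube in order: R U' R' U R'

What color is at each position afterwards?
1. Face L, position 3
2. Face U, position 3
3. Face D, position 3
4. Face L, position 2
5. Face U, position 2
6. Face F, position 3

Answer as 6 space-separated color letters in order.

Answer: O W W O R W

Derivation:
After move 1 (R): R=RRRR U=WGWG F=GYGY D=YBYB B=WBWB
After move 2 (U'): U=GGWW F=OOGY R=GYRR B=RRWB L=WBOO
After move 3 (R'): R=YRGR U=GWWR F=OGGW D=YOYY B=BRBB
After move 4 (U): U=WGRW F=YRGW R=BRGR B=WBBB L=OGOO
After move 5 (R'): R=RRBG U=WBRW F=YGGW D=YRYW B=YBOB
Query 1: L[3] = O
Query 2: U[3] = W
Query 3: D[3] = W
Query 4: L[2] = O
Query 5: U[2] = R
Query 6: F[3] = W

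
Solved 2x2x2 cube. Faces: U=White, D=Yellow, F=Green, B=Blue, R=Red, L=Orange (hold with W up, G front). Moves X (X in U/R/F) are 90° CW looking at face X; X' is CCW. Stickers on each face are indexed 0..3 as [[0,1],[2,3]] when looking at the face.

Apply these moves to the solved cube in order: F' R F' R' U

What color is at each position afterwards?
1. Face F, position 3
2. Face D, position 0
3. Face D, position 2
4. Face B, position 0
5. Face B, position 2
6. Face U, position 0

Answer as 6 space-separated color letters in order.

After move 1 (F'): F=GGGG U=WWRR R=YRYR D=OOYY L=OWOW
After move 2 (R): R=YYRR U=WGRG F=GOGY D=OBYB B=RBWB
After move 3 (F'): F=OYGG U=WGYR R=BYOR D=WWYB L=OGOR
After move 4 (R'): R=YRBO U=WWYR F=OGGR D=WYYG B=BBWB
After move 5 (U): U=YWRW F=YRGR R=BBBO B=OGWB L=OGOR
Query 1: F[3] = R
Query 2: D[0] = W
Query 3: D[2] = Y
Query 4: B[0] = O
Query 5: B[2] = W
Query 6: U[0] = Y

Answer: R W Y O W Y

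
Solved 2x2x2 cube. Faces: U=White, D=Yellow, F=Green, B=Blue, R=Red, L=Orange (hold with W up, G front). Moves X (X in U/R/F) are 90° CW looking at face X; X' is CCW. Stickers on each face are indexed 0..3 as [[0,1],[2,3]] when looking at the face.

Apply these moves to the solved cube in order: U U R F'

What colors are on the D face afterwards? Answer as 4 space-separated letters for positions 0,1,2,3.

After move 1 (U): U=WWWW F=RRGG R=BBRR B=OOBB L=GGOO
After move 2 (U): U=WWWW F=BBGG R=OORR B=GGBB L=RROO
After move 3 (R): R=RORO U=WBWG F=BYGY D=YBYG B=WGWB
After move 4 (F'): F=YYBG U=WBRR R=BOYO D=ROYG L=RGOW
Query: D face = ROYG

Answer: R O Y G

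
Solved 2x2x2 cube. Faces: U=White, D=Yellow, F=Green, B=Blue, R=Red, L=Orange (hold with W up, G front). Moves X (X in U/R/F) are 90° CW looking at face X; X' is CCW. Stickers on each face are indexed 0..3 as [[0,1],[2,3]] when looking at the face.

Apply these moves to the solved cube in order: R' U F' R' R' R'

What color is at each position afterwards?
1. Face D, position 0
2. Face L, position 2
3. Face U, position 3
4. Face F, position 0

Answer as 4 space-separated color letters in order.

Answer: W O G R

Derivation:
After move 1 (R'): R=RRRR U=WBWB F=GWGW D=YGYG B=YBYB
After move 2 (U): U=WWBB F=RRGW R=YBRR B=OOYB L=GWOO
After move 3 (F'): F=RWRG U=WWYR R=GBYR D=WOYG L=GBOB
After move 4 (R'): R=BRGY U=WYYO F=RWRR D=WWYG B=GOOB
After move 5 (R'): R=RYBG U=WOYG F=RYRO D=WWYR B=GOWB
After move 6 (R'): R=YGRB U=WWYG F=RORG D=WYYO B=ROWB
Query 1: D[0] = W
Query 2: L[2] = O
Query 3: U[3] = G
Query 4: F[0] = R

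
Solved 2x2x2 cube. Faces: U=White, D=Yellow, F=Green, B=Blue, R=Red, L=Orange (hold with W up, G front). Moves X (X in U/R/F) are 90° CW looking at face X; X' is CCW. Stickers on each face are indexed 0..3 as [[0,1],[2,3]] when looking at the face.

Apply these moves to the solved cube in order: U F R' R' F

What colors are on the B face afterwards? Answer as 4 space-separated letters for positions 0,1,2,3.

After move 1 (U): U=WWWW F=RRGG R=BBRR B=OOBB L=GGOO
After move 2 (F): F=GRGR U=WWOG R=WBWR D=RBYY L=GYOY
After move 3 (R'): R=BRWW U=WBOO F=GWGG D=RRYR B=YOBB
After move 4 (R'): R=RWBW U=WBOY F=GBGO D=RWYG B=RORB
After move 5 (F): F=GGOB U=WBYY R=OWYW D=BRYG L=GROW
Query: B face = RORB

Answer: R O R B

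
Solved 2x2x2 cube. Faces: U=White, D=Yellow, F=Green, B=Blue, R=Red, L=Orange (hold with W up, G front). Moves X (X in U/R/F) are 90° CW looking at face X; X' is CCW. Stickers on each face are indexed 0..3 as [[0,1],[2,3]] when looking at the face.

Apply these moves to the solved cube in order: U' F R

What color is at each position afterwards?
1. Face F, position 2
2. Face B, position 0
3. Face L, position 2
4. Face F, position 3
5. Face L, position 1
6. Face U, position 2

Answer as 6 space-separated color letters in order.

After move 1 (U'): U=WWWW F=OOGG R=GGRR B=RRBB L=BBOO
After move 2 (F): F=GOGO U=WWOB R=WGWR D=RGYY L=BYOY
After move 3 (R): R=WWRG U=WOOO F=GGGY D=RBYR B=BRWB
Query 1: F[2] = G
Query 2: B[0] = B
Query 3: L[2] = O
Query 4: F[3] = Y
Query 5: L[1] = Y
Query 6: U[2] = O

Answer: G B O Y Y O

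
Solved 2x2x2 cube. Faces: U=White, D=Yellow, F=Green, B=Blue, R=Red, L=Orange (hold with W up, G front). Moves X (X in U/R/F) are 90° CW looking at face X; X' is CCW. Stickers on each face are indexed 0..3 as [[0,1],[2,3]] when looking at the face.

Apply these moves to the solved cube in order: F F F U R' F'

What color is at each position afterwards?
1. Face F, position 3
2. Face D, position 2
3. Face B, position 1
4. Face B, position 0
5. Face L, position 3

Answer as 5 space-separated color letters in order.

After move 1 (F): F=GGGG U=WWOO R=WRWR D=RRYY L=OYOY
After move 2 (F): F=GGGG U=WWYY R=OROR D=WWYY L=OROR
After move 3 (F): F=GGGG U=WWRR R=YRYR D=OOYY L=OWOW
After move 4 (U): U=RWRW F=YRGG R=BBYR B=OWBB L=GGOW
After move 5 (R'): R=BRBY U=RBRO F=YWGW D=ORYG B=YWOB
After move 6 (F'): F=WWYG U=RBBB R=RROY D=GWYG L=GOOR
Query 1: F[3] = G
Query 2: D[2] = Y
Query 3: B[1] = W
Query 4: B[0] = Y
Query 5: L[3] = R

Answer: G Y W Y R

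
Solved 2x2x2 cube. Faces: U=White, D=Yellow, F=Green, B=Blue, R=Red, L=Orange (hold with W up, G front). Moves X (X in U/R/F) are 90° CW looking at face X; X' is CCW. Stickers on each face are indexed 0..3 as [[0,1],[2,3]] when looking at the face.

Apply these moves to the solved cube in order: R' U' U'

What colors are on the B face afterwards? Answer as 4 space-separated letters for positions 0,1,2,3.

After move 1 (R'): R=RRRR U=WBWB F=GWGW D=YGYG B=YBYB
After move 2 (U'): U=BBWW F=OOGW R=GWRR B=RRYB L=YBOO
After move 3 (U'): U=BWBW F=YBGW R=OORR B=GWYB L=RROO
Query: B face = GWYB

Answer: G W Y B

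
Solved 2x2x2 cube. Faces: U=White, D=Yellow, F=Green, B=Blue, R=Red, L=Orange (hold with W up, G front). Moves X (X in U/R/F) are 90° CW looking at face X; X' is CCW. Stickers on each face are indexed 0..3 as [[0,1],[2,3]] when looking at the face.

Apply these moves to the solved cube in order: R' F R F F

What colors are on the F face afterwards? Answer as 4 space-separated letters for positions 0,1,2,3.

After move 1 (R'): R=RRRR U=WBWB F=GWGW D=YGYG B=YBYB
After move 2 (F): F=GGWW U=WBOO R=WRBR D=RRYG L=OYOG
After move 3 (R): R=BWRR U=WGOW F=GRWG D=RYYY B=OBBB
After move 4 (F): F=WGGR U=WGGY R=OWWR D=RBYY L=OROY
After move 5 (F): F=GWRG U=WGYR R=GWYR D=WOYY L=OROB
Query: F face = GWRG

Answer: G W R G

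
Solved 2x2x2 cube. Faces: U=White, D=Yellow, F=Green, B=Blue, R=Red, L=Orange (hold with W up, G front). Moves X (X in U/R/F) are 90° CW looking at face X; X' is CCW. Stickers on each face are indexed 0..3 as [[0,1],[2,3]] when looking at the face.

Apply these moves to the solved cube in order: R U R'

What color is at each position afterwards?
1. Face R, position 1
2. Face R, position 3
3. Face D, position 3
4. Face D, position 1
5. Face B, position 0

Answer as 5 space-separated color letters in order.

Answer: R R Y R B

Derivation:
After move 1 (R): R=RRRR U=WGWG F=GYGY D=YBYB B=WBWB
After move 2 (U): U=WWGG F=RRGY R=WBRR B=OOWB L=GYOO
After move 3 (R'): R=BRWR U=WWGO F=RWGG D=YRYY B=BOBB
Query 1: R[1] = R
Query 2: R[3] = R
Query 3: D[3] = Y
Query 4: D[1] = R
Query 5: B[0] = B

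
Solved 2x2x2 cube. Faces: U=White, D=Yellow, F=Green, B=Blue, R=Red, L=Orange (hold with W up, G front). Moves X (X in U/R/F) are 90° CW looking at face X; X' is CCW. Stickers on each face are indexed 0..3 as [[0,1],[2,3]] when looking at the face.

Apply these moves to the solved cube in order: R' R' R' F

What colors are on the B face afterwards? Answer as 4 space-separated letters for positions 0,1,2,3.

After move 1 (R'): R=RRRR U=WBWB F=GWGW D=YGYG B=YBYB
After move 2 (R'): R=RRRR U=WYWY F=GBGB D=YWYW B=GBGB
After move 3 (R'): R=RRRR U=WGWG F=GYGY D=YBYB B=WBWB
After move 4 (F): F=GGYY U=WGOO R=WRGR D=RRYB L=OYOB
Query: B face = WBWB

Answer: W B W B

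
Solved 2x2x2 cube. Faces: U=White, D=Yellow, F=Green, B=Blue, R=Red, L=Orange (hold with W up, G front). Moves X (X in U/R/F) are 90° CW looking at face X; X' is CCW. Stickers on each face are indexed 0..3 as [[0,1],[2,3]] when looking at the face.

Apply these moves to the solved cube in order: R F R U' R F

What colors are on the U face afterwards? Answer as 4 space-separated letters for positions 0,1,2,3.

Answer: G Y B B

Derivation:
After move 1 (R): R=RRRR U=WGWG F=GYGY D=YBYB B=WBWB
After move 2 (F): F=GGYY U=WGOO R=WRGR D=RRYB L=OYOB
After move 3 (R): R=GWRR U=WGOY F=GRYB D=RWYW B=OBGB
After move 4 (U'): U=GYWO F=OYYB R=GRRR B=GWGB L=OBOB
After move 5 (R): R=RGRR U=GYWB F=OWYW D=RGYG B=OWYB
After move 6 (F): F=YOWW U=GYBB R=WGBR D=RRYG L=OROG
Query: U face = GYBB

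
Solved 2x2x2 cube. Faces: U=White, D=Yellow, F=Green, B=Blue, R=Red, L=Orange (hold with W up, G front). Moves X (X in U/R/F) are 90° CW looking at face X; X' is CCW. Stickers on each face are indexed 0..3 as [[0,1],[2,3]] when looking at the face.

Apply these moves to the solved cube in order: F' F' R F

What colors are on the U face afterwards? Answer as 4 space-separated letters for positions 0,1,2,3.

After move 1 (F'): F=GGGG U=WWRR R=YRYR D=OOYY L=OWOW
After move 2 (F'): F=GGGG U=WWYY R=OROR D=WWYY L=OROR
After move 3 (R): R=OORR U=WGYG F=GWGY D=WBYB B=YBWB
After move 4 (F): F=GGYW U=WGRR R=YOGR D=ROYB L=OWOB
Query: U face = WGRR

Answer: W G R R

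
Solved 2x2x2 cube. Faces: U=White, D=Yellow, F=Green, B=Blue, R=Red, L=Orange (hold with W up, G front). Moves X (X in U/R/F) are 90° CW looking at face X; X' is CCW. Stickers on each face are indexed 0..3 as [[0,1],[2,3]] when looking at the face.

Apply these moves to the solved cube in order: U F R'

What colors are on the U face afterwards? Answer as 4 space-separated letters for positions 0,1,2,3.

Answer: W B O O

Derivation:
After move 1 (U): U=WWWW F=RRGG R=BBRR B=OOBB L=GGOO
After move 2 (F): F=GRGR U=WWOG R=WBWR D=RBYY L=GYOY
After move 3 (R'): R=BRWW U=WBOO F=GWGG D=RRYR B=YOBB
Query: U face = WBOO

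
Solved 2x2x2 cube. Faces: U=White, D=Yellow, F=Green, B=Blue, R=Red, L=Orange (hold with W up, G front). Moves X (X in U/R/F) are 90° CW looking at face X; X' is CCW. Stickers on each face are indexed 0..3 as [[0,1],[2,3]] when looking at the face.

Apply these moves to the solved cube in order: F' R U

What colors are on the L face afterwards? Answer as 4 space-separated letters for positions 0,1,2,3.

Answer: G O O W

Derivation:
After move 1 (F'): F=GGGG U=WWRR R=YRYR D=OOYY L=OWOW
After move 2 (R): R=YYRR U=WGRG F=GOGY D=OBYB B=RBWB
After move 3 (U): U=RWGG F=YYGY R=RBRR B=OWWB L=GOOW
Query: L face = GOOW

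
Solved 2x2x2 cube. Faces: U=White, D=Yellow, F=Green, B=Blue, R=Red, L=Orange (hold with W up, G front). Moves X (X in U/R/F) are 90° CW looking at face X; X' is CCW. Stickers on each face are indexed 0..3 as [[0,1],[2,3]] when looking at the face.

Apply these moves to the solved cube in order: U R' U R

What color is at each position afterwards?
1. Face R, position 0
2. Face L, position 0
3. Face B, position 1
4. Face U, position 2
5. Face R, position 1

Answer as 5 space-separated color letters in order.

Answer: B R G O Y

Derivation:
After move 1 (U): U=WWWW F=RRGG R=BBRR B=OOBB L=GGOO
After move 2 (R'): R=BRBR U=WBWO F=RWGW D=YRYG B=YOYB
After move 3 (U): U=WWOB F=BRGW R=YOBR B=GGYB L=RWOO
After move 4 (R): R=BYRO U=WROW F=BRGG D=YYYG B=BGWB
Query 1: R[0] = B
Query 2: L[0] = R
Query 3: B[1] = G
Query 4: U[2] = O
Query 5: R[1] = Y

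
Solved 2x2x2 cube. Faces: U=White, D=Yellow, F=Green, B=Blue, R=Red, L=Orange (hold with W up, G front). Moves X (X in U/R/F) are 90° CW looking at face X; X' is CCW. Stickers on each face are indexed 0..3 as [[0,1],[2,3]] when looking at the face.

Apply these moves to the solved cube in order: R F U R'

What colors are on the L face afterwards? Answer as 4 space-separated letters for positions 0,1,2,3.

After move 1 (R): R=RRRR U=WGWG F=GYGY D=YBYB B=WBWB
After move 2 (F): F=GGYY U=WGOO R=WRGR D=RRYB L=OYOB
After move 3 (U): U=OWOG F=WRYY R=WBGR B=OYWB L=GGOB
After move 4 (R'): R=BRWG U=OWOO F=WWYG D=RRYY B=BYRB
Query: L face = GGOB

Answer: G G O B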